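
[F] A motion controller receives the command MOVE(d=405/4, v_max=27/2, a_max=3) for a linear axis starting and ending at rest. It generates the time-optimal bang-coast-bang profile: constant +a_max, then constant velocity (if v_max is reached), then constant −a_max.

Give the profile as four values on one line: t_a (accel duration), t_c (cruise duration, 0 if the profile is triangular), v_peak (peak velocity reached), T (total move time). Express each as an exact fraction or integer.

vₘ²/aₘ = (27/2)²/3 = 243/4
405/4 ≥ 243/4 → trapezoidal
t_a = (27/2)/3 = 9/2; v_peak = 27/2
d_cruise = 405/4 − 243/4 = 81/2; t_c = (81/2)/(27/2) = 3
T = 2·9/2 + 3 = 12

t_a=9/2 t_c=3 v_peak=27/2 T=12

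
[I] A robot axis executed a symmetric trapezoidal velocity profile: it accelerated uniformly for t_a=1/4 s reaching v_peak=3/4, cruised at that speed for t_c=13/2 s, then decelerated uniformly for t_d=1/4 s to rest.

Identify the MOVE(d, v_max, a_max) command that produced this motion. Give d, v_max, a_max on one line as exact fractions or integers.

d=81/16 v_max=3/4 a_max=3

a_max = (3/4)/(1/4) = 3
d_a = ½·3/4·1/4 = 3/32; d_c = 3/4·13/2 = 39/8
d = 2·3/32 + 39/8 = 81/16
t_c = 13/2 > 0 so v_max = 3/4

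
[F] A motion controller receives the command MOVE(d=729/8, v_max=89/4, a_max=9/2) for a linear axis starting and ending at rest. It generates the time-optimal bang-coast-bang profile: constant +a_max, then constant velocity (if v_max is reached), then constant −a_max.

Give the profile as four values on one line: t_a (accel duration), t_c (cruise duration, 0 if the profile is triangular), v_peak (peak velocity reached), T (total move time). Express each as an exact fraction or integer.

t_a=9/2 t_c=0 v_peak=81/4 T=9

(v_max)²/a_max = (89/4)²/(9/2) = 7921/72
729/8 < 7921/72 so t_c = 0
v_peak = √(729/8·9/2) = √(6561/16) = 81/4
t_a = (81/4)/(9/2) = 9/2; t_c = 0
T = 2·9/2 = 9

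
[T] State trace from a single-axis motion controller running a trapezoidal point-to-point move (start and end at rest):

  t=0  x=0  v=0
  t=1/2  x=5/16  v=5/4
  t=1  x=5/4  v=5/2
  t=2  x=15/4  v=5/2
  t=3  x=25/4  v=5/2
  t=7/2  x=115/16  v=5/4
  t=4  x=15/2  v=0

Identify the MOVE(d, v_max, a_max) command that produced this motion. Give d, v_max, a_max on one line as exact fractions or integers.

d=15/2 v_max=5/2 a_max=5/2

final state: t=4, x=15/2, v=0 → d = 15/2
a_max = (5/4−0)/(1/2−0) = 5/2
max v = 5/2 over t∈[1,3] → v_max = 5/2
check: 5/2·(1+2) = 15/2 ✓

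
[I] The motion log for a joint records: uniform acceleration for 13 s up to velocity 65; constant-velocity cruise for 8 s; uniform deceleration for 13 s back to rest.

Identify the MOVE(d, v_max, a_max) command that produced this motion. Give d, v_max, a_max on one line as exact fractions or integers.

d=1365 v_max=65 a_max=5

a_max = 65/13 = 5
d_a = ½·65·13 = 845/2; d_c = 65·8 = 520
d = 2·845/2 + 520 = 1365
t_c = 8 > 0 ⇒ limit active, v_max = 65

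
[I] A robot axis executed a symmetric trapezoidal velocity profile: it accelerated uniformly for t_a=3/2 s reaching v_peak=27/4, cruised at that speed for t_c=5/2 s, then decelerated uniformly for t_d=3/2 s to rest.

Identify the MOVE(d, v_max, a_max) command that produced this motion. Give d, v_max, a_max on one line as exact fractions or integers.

d=27 v_max=27/4 a_max=9/2

a_max = (27/4)/(3/2) = 9/2
d_a = ½·27/4·3/2 = 81/16; d_c = 27/4·5/2 = 135/8
d = 2·81/16 + 135/8 = 27
t_c = 5/2 > 0 so v_max = 27/4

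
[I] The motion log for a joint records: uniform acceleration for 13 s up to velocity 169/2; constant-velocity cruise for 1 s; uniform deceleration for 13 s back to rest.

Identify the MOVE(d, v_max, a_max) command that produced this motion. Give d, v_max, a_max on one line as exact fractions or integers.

a_max = (169/2)/13 = 13/2
d_a = ½·169/2·13 = 2197/4; d_c = 169/2·1 = 169/2
d = 2·2197/4 + 169/2 = 1183
t_c = 1 > 0 ⇒ limit active, v_max = 169/2

d=1183 v_max=169/2 a_max=13/2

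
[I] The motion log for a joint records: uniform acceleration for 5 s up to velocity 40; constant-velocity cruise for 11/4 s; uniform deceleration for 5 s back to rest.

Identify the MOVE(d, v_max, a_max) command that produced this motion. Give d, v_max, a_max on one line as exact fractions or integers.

a_max = 40/5 = 8
d_a = ½·40·5 = 100; d_c = 40·11/4 = 110
d = 2·100 + 110 = 310
t_c = 11/4 > 0 → v_max = v_peak = 40

d=310 v_max=40 a_max=8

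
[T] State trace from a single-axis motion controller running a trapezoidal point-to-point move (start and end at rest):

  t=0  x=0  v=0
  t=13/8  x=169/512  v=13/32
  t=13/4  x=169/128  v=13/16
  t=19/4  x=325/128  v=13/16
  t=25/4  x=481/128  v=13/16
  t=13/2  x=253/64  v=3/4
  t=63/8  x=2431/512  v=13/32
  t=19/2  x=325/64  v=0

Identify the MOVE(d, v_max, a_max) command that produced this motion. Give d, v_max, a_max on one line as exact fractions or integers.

final state: t=19/2, x=325/64, v=0 → d = 325/64
a_max = (13/32−0)/(13/8−0) = 1/4
max v = 13/16 over t∈[13/4,25/4] → v_max = 13/16
check: 13/16·(13/4+3) = 325/64 ✓

d=325/64 v_max=13/16 a_max=1/4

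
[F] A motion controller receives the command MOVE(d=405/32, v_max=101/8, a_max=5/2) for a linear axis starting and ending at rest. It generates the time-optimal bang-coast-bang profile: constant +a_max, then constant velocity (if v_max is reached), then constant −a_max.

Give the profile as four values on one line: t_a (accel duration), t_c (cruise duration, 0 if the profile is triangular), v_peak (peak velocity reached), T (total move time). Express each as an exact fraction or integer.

t_a=9/4 t_c=0 v_peak=45/8 T=9/2

(v_max)²/a_max = (101/8)²/(5/2) = 10201/160
405/32 < 10201/160 → triangular
v_peak = √(405/32·5/2) = √(2025/64) = 45/8
t_a = (45/8)/(5/2) = 9/4; t_c = 0
T = 2·9/4 = 9/2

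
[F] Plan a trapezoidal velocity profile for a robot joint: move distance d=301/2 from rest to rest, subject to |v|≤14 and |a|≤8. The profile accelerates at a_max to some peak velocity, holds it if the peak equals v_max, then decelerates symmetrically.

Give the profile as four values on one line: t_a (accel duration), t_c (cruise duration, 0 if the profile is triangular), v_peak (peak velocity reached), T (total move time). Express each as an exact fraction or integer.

v_max²/a_max = 14²/8 = 49/2
301/2 ≥ 49/2 so v_max reached
t_a = 14/8 = 7/4; v_peak = 14
d_cruise = 301/2 − 49/2 = 126; t_c = 126/14 = 9
T = 2·7/4 + 9 = 25/2

t_a=7/4 t_c=9 v_peak=14 T=25/2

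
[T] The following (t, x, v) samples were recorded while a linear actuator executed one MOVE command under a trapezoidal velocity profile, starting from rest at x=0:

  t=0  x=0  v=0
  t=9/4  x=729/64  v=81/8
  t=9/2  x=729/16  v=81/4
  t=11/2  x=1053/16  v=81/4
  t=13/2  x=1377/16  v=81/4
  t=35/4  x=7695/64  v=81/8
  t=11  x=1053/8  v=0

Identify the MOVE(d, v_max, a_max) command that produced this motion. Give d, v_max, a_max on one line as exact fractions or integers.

d=1053/8 v_max=81/4 a_max=9/2

final state: t=11, x=1053/8, v=0 → d = 1053/8
a_max = (81/8−0)/(9/4−0) = 9/2
max v = 81/4 over t∈[9/2,13/2] → v_max = 81/4
check: 81/4·(9/2+2) = 1053/8 ✓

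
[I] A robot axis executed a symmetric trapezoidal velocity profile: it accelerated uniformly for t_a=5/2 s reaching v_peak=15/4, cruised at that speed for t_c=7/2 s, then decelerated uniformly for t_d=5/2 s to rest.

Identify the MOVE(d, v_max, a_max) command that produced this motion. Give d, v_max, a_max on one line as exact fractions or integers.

a_max = (15/4)/(5/2) = 3/2
d_a = ½·15/4·5/2 = 75/16; d_c = 15/4·7/2 = 105/8
d = 2·75/16 + 105/8 = 45/2
t_c = 7/2 > 0 → v_max = v_peak = 15/4

d=45/2 v_max=15/4 a_max=3/2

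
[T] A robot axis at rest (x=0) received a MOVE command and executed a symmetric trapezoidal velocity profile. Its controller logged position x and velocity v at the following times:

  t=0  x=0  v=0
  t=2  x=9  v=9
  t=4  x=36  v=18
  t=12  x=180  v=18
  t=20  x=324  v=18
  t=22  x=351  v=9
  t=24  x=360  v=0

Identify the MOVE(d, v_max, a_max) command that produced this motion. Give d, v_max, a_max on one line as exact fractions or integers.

d=360 v_max=18 a_max=9/2

final state: t=24, x=360, v=0 → d = 360
a_max = (9−0)/(2−0) = 9/2
max v = 18 over t∈[4,20] → v_max = 18
check: 18·(4+16) = 360 ✓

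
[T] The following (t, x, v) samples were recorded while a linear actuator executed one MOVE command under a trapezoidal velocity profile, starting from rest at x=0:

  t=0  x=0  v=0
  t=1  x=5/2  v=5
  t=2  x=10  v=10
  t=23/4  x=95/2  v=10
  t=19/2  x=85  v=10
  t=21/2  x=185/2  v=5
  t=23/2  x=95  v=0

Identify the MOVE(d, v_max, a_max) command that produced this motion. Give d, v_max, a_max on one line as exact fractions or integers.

d=95 v_max=10 a_max=5

final state: t=23/2, x=95, v=0 → d = 95
a_max = (5−0)/(1−0) = 5
max v = 10 over t∈[2,19/2] → v_max = 10
check: 10·(2+15/2) = 95 ✓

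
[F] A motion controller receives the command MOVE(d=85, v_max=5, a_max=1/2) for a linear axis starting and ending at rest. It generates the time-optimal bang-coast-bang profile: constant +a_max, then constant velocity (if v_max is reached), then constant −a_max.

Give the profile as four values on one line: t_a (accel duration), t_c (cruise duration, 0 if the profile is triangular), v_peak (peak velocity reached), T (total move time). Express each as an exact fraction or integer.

t_a=10 t_c=7 v_peak=5 T=27

v_max²/a_max = 5²/(1/2) = 50
85 ≥ 50 ⇒ cruise phase
t_a = 5/(1/2) = 10; v_peak = 5
d_cruise = 85 − 50 = 35; t_c = 35/5 = 7
T = 2·10 + 7 = 27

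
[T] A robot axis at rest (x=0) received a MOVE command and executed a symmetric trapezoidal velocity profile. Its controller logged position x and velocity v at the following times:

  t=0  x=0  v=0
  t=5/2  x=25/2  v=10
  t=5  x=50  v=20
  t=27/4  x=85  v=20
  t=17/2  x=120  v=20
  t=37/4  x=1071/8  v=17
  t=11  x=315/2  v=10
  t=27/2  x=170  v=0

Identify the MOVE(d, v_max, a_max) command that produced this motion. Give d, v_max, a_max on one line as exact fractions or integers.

d=170 v_max=20 a_max=4

final state: t=27/2, x=170, v=0 → d = 170
a_max = (10−0)/(5/2−0) = 4
max v = 20 over t∈[5,17/2] → v_max = 20
check: 20·(5+7/2) = 170 ✓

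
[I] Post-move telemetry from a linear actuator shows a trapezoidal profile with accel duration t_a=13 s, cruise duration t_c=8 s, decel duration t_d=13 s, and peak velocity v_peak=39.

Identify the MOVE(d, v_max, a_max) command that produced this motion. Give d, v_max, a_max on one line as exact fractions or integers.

a_max = 39/13 = 3
d_a = ½·39·13 = 507/2; d_c = 39·8 = 312
d = 2·507/2 + 312 = 819
t_c = 8 > 0 ⇒ limit active, v_max = 39

d=819 v_max=39 a_max=3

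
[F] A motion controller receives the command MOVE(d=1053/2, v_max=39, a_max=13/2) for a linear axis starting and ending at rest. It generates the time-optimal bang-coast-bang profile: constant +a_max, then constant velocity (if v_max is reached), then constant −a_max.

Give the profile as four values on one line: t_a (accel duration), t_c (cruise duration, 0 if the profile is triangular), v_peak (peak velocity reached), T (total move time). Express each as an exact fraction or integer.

vₘ²/aₘ = 39²/(13/2) = 234
1053/2 ≥ 234 so v_max reached
t_a = 39/(13/2) = 6; v_peak = 39
d_cruise = 1053/2 − 234 = 585/2; t_c = (585/2)/39 = 15/2
T = 2·6 + 15/2 = 39/2

t_a=6 t_c=15/2 v_peak=39 T=39/2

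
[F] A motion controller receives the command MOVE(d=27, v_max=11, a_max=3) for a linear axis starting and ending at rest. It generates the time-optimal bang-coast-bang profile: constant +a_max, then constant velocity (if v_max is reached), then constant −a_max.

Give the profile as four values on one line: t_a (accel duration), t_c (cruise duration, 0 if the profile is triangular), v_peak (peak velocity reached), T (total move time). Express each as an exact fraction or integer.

(v_max)²/a_max = 11²/3 = 121/3
27 < 121/3 ⇒ no cruise
v_peak = √(27·3) = √81 = 9
t_a = 9/3 = 3; t_c = 0
T = 2·3 = 6

t_a=3 t_c=0 v_peak=9 T=6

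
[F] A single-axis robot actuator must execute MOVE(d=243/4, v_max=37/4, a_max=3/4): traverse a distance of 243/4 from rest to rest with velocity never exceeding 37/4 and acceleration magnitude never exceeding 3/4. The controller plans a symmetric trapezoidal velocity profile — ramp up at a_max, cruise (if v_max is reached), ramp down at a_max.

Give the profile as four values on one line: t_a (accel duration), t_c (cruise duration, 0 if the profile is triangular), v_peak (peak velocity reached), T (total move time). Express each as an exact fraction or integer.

v_max²/a_max = (37/4)²/(3/4) = 1369/12
243/4 < 1369/12 ⇒ no cruise
v_peak = √(243/4·3/4) = √(729/16) = 27/4
t_a = (27/4)/(3/4) = 9; t_c = 0
T = 2·9 = 18

t_a=9 t_c=0 v_peak=27/4 T=18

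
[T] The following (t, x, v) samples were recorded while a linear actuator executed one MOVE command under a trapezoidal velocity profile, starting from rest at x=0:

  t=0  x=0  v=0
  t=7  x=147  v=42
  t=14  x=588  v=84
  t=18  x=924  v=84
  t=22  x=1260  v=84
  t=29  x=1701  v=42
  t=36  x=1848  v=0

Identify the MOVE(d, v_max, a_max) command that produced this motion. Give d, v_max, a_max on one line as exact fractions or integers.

d=1848 v_max=84 a_max=6

final state: t=36, x=1848, v=0 → d = 1848
a_max = (42−0)/(7−0) = 6
max v = 84 over t∈[14,22] → v_max = 84
check: 84·(14+8) = 1848 ✓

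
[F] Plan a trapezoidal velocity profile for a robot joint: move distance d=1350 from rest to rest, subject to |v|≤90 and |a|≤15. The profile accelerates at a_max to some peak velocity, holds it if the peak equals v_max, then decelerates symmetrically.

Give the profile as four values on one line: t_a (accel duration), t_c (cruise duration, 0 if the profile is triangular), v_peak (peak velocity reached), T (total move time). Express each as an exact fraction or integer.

(v_max)²/a_max = 90²/15 = 540
1350 ≥ 540 ⇒ cruise phase
t_a = 90/15 = 6; v_peak = 90
d_cruise = 1350 − 540 = 810; t_c = 810/90 = 9
T = 2·6 + 9 = 21

t_a=6 t_c=9 v_peak=90 T=21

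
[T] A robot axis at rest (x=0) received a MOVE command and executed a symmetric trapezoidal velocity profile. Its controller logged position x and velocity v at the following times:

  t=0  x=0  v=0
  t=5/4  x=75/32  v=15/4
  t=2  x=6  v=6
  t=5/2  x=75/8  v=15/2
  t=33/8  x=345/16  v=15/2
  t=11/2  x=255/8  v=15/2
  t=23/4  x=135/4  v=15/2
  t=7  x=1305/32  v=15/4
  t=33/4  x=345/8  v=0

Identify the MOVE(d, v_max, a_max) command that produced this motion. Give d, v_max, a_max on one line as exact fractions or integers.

final state: t=33/4, x=345/8, v=0 → d = 345/8
a_max = (15/4−0)/(5/4−0) = 3
max v = 15/2 over t∈[5/2,23/4] → v_max = 15/2
check: 15/2·(5/2+13/4) = 345/8 ✓

d=345/8 v_max=15/2 a_max=3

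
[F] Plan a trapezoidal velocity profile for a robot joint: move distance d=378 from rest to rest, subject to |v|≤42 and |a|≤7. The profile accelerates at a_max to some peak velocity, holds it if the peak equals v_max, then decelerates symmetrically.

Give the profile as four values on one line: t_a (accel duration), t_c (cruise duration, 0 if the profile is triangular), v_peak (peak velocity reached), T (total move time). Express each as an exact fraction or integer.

t_a=6 t_c=3 v_peak=42 T=15

v_max²/a_max = 42²/7 = 252
378 ≥ 252 so v_max reached
t_a = 42/7 = 6; v_peak = 42
d_cruise = 378 − 252 = 126; t_c = 126/42 = 3
T = 2·6 + 3 = 15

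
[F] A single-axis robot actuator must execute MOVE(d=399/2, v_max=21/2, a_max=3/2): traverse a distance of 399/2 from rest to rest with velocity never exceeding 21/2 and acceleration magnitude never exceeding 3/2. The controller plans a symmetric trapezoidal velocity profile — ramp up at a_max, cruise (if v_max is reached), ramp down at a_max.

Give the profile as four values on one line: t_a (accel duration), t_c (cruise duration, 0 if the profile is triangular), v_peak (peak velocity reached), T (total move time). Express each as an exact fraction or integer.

t_a=7 t_c=12 v_peak=21/2 T=26

vₘ²/aₘ = (21/2)²/(3/2) = 147/2
399/2 ≥ 147/2 → trapezoidal
t_a = (21/2)/(3/2) = 7; v_peak = 21/2
d_cruise = 399/2 − 147/2 = 126; t_c = 126/(21/2) = 12
T = 2·7 + 12 = 26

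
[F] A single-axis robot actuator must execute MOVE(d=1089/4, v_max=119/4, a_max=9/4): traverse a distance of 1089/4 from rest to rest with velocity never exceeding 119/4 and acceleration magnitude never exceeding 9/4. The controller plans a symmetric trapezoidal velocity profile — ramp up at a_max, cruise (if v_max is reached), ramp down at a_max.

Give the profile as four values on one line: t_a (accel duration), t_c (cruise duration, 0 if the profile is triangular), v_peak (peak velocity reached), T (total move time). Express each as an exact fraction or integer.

v_max²/a_max = (119/4)²/(9/4) = 14161/36
1089/4 < 14161/36 → triangular
v_peak = √(1089/4·9/4) = √(9801/16) = 99/4
t_a = (99/4)/(9/4) = 11; t_c = 0
T = 2·11 = 22

t_a=11 t_c=0 v_peak=99/4 T=22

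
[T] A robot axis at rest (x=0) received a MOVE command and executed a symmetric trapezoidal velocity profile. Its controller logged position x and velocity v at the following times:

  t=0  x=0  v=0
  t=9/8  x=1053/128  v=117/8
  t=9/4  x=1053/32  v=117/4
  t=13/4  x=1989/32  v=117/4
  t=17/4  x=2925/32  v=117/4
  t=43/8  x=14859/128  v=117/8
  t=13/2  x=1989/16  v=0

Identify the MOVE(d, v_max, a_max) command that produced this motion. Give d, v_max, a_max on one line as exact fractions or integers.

d=1989/16 v_max=117/4 a_max=13

final state: t=13/2, x=1989/16, v=0 → d = 1989/16
a_max = (117/8−0)/(9/8−0) = 13
max v = 117/4 over t∈[9/4,17/4] → v_max = 117/4
check: 117/4·(9/4+2) = 1989/16 ✓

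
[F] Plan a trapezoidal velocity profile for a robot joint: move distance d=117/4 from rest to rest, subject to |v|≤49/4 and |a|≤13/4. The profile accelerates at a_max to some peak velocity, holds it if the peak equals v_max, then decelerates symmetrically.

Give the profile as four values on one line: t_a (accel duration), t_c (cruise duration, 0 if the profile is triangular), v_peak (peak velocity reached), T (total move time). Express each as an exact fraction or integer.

v_max²/a_max = (49/4)²/(13/4) = 2401/52
117/4 < 2401/52 so t_c = 0
v_peak = √(117/4·13/4) = √(1521/16) = 39/4
t_a = (39/4)/(13/4) = 3; t_c = 0
T = 2·3 = 6

t_a=3 t_c=0 v_peak=39/4 T=6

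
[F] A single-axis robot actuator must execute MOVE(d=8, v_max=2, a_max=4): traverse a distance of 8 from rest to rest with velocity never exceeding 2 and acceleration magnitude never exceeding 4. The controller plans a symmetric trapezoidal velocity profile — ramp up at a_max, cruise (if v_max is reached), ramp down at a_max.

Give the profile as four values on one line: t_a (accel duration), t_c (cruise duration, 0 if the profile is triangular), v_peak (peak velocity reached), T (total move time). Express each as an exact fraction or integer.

v_max²/a_max = 2²/4 = 1
8 ≥ 1 ⇒ cruise phase
t_a = 2/4 = 1/2; v_peak = 2
d_cruise = 8 − 1 = 7; t_c = 7/2
T = 2·1/2 + 7/2 = 9/2

t_a=1/2 t_c=7/2 v_peak=2 T=9/2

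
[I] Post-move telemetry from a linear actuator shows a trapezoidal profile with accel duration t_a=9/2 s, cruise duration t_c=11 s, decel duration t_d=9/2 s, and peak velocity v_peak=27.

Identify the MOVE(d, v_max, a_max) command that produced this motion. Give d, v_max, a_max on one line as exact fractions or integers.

a_max = 27/(9/2) = 6
d_a = ½·27·9/2 = 243/4; d_c = 27·11 = 297
d = 2·243/4 + 297 = 837/2
t_c = 11 > 0 ⇒ limit active, v_max = 27

d=837/2 v_max=27 a_max=6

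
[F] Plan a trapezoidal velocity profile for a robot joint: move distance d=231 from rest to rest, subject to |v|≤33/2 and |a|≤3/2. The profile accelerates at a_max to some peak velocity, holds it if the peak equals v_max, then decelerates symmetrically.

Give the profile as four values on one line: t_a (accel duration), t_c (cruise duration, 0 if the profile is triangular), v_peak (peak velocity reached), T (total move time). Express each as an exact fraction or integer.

vₘ²/aₘ = (33/2)²/(3/2) = 363/2
231 ≥ 363/2 ⇒ cruise phase
t_a = (33/2)/(3/2) = 11; v_peak = 33/2
d_cruise = 231 − 363/2 = 99/2; t_c = (99/2)/(33/2) = 3
T = 2·11 + 3 = 25

t_a=11 t_c=3 v_peak=33/2 T=25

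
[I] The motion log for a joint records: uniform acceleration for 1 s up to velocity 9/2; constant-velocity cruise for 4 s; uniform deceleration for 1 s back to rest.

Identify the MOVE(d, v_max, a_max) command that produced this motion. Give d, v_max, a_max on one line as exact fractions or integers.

a_max = (9/2)/1 = 9/2
d_a = ½·9/2·1 = 9/4; d_c = 9/2·4 = 18
d = 2·9/4 + 18 = 45/2
t_c = 4 > 0 ⇒ limit active, v_max = 9/2

d=45/2 v_max=9/2 a_max=9/2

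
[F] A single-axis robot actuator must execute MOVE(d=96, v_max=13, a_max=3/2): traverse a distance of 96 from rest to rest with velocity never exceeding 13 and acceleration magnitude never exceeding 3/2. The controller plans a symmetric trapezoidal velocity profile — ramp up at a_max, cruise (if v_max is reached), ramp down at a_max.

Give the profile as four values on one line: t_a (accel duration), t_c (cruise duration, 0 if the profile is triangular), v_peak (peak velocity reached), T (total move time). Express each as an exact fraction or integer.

(v_max)²/a_max = 13²/(3/2) = 338/3
96 < 338/3 → triangular
v_peak = √(96·3/2) = √144 = 12
t_a = 12/(3/2) = 8; t_c = 0
T = 2·8 = 16

t_a=8 t_c=0 v_peak=12 T=16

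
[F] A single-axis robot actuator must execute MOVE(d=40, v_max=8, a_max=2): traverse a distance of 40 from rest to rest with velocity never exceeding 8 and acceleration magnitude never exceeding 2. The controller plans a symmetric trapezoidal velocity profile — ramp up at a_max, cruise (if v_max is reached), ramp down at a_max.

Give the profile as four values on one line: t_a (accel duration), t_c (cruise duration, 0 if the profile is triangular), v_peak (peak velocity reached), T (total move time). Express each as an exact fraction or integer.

t_a=4 t_c=1 v_peak=8 T=9

(v_max)²/a_max = 8²/2 = 32
40 ≥ 32 → trapezoidal
t_a = 8/2 = 4; v_peak = 8
d_cruise = 40 − 32 = 8; t_c = 8/8 = 1
T = 2·4 + 1 = 9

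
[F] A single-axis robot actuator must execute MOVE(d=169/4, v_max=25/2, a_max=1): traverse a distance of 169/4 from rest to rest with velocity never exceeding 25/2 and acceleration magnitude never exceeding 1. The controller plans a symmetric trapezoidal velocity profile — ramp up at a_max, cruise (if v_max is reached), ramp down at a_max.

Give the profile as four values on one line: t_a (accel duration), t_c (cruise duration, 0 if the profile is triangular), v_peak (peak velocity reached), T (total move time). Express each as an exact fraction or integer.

t_a=13/2 t_c=0 v_peak=13/2 T=13

vₘ²/aₘ = (25/2)²/1 = 625/4
169/4 < 625/4 → triangular
v_peak = √(169/4·1) = √(169/4) = 13/2
t_a = (13/2)/1 = 13/2; t_c = 0
T = 2·13/2 = 13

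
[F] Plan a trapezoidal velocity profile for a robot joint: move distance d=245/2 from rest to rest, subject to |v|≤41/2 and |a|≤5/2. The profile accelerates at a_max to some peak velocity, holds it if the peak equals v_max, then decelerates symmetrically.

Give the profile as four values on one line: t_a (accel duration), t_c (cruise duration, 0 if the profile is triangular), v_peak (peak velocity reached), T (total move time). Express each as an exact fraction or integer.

t_a=7 t_c=0 v_peak=35/2 T=14

(v_max)²/a_max = (41/2)²/(5/2) = 1681/10
245/2 < 1681/10 → triangular
v_peak = √(245/2·5/2) = √(1225/4) = 35/2
t_a = (35/2)/(5/2) = 7; t_c = 0
T = 2·7 = 14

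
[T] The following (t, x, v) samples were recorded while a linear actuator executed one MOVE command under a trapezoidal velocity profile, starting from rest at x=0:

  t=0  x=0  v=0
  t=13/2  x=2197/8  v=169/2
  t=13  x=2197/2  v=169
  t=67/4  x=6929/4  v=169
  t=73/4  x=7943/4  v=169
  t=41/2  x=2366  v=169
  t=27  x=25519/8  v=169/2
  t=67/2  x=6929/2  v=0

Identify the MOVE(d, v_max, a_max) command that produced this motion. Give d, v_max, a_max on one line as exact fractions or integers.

final state: t=67/2, x=6929/2, v=0 → d = 6929/2
a_max = (169/2−0)/(13/2−0) = 13
max v = 169 over t∈[13,41/2] → v_max = 169
check: 169·(13+15/2) = 6929/2 ✓

d=6929/2 v_max=169 a_max=13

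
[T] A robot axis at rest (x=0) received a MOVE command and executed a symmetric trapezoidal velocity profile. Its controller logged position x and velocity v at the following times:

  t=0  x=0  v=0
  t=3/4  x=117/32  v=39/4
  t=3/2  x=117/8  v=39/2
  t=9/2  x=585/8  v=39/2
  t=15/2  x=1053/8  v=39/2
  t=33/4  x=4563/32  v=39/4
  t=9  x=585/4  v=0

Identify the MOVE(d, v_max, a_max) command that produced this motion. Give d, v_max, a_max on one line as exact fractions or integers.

final state: t=9, x=585/4, v=0 → d = 585/4
a_max = (39/4−0)/(3/4−0) = 13
max v = 39/2 over t∈[3/2,15/2] → v_max = 39/2
check: 39/2·(3/2+6) = 585/4 ✓

d=585/4 v_max=39/2 a_max=13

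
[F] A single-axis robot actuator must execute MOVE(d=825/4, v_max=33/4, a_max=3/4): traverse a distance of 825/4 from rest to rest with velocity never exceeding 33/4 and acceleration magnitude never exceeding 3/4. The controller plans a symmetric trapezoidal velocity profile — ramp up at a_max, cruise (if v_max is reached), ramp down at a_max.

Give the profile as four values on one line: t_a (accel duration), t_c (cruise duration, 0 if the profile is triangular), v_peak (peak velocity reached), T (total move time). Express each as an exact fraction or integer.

vₘ²/aₘ = (33/4)²/(3/4) = 363/4
825/4 ≥ 363/4 ⇒ cruise phase
t_a = (33/4)/(3/4) = 11; v_peak = 33/4
d_cruise = 825/4 − 363/4 = 231/2; t_c = (231/2)/(33/4) = 14
T = 2·11 + 14 = 36

t_a=11 t_c=14 v_peak=33/4 T=36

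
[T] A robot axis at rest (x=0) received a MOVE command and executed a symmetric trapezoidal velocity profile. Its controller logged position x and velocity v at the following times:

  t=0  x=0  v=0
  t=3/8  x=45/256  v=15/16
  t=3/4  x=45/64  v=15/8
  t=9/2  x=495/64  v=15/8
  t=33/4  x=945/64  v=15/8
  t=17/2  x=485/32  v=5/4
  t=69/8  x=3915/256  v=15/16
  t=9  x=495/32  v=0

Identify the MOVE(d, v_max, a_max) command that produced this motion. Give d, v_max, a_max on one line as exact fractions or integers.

d=495/32 v_max=15/8 a_max=5/2

final state: t=9, x=495/32, v=0 → d = 495/32
a_max = (15/16−0)/(3/8−0) = 5/2
max v = 15/8 over t∈[3/4,33/4] → v_max = 15/8
check: 15/8·(3/4+15/2) = 495/32 ✓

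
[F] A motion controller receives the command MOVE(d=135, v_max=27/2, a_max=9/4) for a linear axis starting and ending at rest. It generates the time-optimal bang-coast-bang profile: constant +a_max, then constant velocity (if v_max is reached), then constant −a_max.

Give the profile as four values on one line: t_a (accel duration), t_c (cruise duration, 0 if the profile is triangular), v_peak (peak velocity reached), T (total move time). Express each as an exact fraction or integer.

t_a=6 t_c=4 v_peak=27/2 T=16

vₘ²/aₘ = (27/2)²/(9/4) = 81
135 ≥ 81 so v_max reached
t_a = (27/2)/(9/4) = 6; v_peak = 27/2
d_cruise = 135 − 81 = 54; t_c = 54/(27/2) = 4
T = 2·6 + 4 = 16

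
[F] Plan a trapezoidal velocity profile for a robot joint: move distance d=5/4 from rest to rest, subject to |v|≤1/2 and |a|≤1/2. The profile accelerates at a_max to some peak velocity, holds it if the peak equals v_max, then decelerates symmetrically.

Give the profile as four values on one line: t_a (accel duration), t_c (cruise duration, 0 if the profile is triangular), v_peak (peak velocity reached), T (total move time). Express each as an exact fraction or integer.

v_max²/a_max = (1/2)²/(1/2) = 1/2
5/4 ≥ 1/2 ⇒ cruise phase
t_a = (1/2)/(1/2) = 1; v_peak = 1/2
d_cruise = 5/4 − 1/2 = 3/4; t_c = (3/4)/(1/2) = 3/2
T = 2·1 + 3/2 = 7/2

t_a=1 t_c=3/2 v_peak=1/2 T=7/2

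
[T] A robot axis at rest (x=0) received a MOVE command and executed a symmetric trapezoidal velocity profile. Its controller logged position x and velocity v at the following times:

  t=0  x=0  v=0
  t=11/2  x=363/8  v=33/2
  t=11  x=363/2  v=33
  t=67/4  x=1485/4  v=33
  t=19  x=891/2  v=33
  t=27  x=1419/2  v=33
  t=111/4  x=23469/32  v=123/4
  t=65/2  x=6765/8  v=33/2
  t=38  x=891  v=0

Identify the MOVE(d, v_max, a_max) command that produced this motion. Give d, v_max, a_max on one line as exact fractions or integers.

d=891 v_max=33 a_max=3

final state: t=38, x=891, v=0 → d = 891
a_max = (33/2−0)/(11/2−0) = 3
max v = 33 over t∈[11,27] → v_max = 33
check: 33·(11+16) = 891 ✓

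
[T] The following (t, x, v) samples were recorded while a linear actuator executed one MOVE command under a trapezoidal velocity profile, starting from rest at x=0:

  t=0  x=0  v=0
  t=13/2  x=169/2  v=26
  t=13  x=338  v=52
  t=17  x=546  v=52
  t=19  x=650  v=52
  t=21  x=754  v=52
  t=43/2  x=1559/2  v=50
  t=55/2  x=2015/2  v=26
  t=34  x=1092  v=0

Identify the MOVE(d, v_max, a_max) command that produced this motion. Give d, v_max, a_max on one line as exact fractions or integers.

final state: t=34, x=1092, v=0 → d = 1092
a_max = (26−0)/(13/2−0) = 4
max v = 52 over t∈[13,21] → v_max = 52
check: 52·(13+8) = 1092 ✓

d=1092 v_max=52 a_max=4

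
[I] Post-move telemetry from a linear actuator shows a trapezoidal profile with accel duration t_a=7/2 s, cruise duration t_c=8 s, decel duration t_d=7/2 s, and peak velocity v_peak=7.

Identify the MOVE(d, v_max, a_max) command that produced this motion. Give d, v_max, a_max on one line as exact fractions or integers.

d=161/2 v_max=7 a_max=2

a_max = 7/(7/2) = 2
d_a = ½·7·7/2 = 49/4; d_c = 7·8 = 56
d = 2·49/4 + 56 = 161/2
t_c = 8 > 0 → v_max = v_peak = 7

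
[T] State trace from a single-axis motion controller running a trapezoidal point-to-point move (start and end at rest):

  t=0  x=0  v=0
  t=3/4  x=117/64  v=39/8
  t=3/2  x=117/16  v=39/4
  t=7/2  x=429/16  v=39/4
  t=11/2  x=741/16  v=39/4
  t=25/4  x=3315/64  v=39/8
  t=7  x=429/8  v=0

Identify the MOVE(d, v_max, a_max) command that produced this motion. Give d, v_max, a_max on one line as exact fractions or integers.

final state: t=7, x=429/8, v=0 → d = 429/8
a_max = (39/8−0)/(3/4−0) = 13/2
max v = 39/4 over t∈[3/2,11/2] → v_max = 39/4
check: 39/4·(3/2+4) = 429/8 ✓

d=429/8 v_max=39/4 a_max=13/2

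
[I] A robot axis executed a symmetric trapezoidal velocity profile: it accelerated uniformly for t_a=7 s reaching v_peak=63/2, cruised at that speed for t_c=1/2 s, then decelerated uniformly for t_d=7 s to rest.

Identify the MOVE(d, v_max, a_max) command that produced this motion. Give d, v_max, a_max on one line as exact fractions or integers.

d=945/4 v_max=63/2 a_max=9/2

a_max = (63/2)/7 = 9/2
d_a = ½·63/2·7 = 441/4; d_c = 63/2·1/2 = 63/4
d = 2·441/4 + 63/4 = 945/4
t_c = 1/2 > 0 → v_max = v_peak = 63/2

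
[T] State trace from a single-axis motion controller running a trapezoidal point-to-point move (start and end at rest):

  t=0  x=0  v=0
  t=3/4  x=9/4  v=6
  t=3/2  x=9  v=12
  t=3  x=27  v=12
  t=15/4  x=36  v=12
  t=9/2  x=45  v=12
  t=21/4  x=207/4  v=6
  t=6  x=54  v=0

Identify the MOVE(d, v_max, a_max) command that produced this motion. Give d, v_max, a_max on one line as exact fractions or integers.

d=54 v_max=12 a_max=8

final state: t=6, x=54, v=0 → d = 54
a_max = (6−0)/(3/4−0) = 8
max v = 12 over t∈[3/2,9/2] → v_max = 12
check: 12·(3/2+3) = 54 ✓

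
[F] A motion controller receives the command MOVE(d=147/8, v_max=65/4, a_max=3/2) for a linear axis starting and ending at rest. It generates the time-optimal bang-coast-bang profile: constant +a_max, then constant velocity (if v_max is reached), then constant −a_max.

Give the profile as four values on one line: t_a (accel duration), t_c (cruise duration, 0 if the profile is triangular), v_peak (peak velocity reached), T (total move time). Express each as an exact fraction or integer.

v_max²/a_max = (65/4)²/(3/2) = 4225/24
147/8 < 4225/24 → triangular
v_peak = √(147/8·3/2) = √(441/16) = 21/4
t_a = (21/4)/(3/2) = 7/2; t_c = 0
T = 2·7/2 = 7

t_a=7/2 t_c=0 v_peak=21/4 T=7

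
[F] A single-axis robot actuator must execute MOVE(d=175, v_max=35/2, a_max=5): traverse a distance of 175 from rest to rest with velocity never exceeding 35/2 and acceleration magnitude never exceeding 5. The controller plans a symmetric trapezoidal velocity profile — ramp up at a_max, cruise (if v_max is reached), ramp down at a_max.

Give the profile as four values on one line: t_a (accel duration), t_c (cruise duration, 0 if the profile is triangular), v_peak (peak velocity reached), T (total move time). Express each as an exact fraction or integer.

vₘ²/aₘ = (35/2)²/5 = 245/4
175 ≥ 245/4 so v_max reached
t_a = (35/2)/5 = 7/2; v_peak = 35/2
d_cruise = 175 − 245/4 = 455/4; t_c = (455/4)/(35/2) = 13/2
T = 2·7/2 + 13/2 = 27/2

t_a=7/2 t_c=13/2 v_peak=35/2 T=27/2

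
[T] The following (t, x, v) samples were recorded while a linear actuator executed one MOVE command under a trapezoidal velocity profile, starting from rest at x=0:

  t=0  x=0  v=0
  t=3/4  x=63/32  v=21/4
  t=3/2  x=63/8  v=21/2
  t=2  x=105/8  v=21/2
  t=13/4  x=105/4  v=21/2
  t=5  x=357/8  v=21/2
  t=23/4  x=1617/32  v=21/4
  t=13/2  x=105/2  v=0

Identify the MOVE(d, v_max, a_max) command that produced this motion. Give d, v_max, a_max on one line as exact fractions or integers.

d=105/2 v_max=21/2 a_max=7

final state: t=13/2, x=105/2, v=0 → d = 105/2
a_max = (21/4−0)/(3/4−0) = 7
max v = 21/2 over t∈[3/2,5] → v_max = 21/2
check: 21/2·(3/2+7/2) = 105/2 ✓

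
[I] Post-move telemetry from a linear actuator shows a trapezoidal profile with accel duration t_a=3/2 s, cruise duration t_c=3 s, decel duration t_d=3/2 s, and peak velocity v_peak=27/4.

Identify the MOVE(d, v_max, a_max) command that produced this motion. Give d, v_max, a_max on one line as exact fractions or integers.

d=243/8 v_max=27/4 a_max=9/2

a_max = (27/4)/(3/2) = 9/2
d_a = ½·27/4·3/2 = 81/16; d_c = 27/4·3 = 81/4
d = 2·81/16 + 81/4 = 243/8
t_c = 3 > 0 ⇒ limit active, v_max = 27/4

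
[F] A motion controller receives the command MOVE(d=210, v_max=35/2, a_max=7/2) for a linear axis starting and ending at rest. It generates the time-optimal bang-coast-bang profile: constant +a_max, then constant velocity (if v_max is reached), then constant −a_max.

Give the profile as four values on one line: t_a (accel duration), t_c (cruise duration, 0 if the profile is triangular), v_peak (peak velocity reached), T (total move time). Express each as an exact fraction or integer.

t_a=5 t_c=7 v_peak=35/2 T=17

v_max²/a_max = (35/2)²/(7/2) = 175/2
210 ≥ 175/2 → trapezoidal
t_a = (35/2)/(7/2) = 5; v_peak = 35/2
d_cruise = 210 − 175/2 = 245/2; t_c = (245/2)/(35/2) = 7
T = 2·5 + 7 = 17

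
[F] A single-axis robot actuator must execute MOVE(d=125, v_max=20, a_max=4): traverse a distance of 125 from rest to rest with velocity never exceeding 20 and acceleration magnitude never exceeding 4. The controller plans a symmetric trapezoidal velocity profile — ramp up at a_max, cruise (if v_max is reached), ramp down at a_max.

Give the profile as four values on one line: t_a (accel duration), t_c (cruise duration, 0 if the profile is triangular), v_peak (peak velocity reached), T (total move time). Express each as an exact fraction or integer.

vₘ²/aₘ = 20²/4 = 100
125 ≥ 100 → trapezoidal
t_a = 20/4 = 5; v_peak = 20
d_cruise = 125 − 100 = 25; t_c = 25/20 = 5/4
T = 2·5 + 5/4 = 45/4

t_a=5 t_c=5/4 v_peak=20 T=45/4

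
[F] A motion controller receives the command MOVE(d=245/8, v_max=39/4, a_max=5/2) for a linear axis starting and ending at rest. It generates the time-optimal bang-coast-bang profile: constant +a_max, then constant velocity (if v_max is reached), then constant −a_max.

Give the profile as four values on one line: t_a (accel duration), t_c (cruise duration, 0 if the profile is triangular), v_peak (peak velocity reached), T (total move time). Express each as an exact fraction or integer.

v_max²/a_max = (39/4)²/(5/2) = 1521/40
245/8 < 1521/40 so t_c = 0
v_peak = √(245/8·5/2) = √(1225/16) = 35/4
t_a = (35/4)/(5/2) = 7/2; t_c = 0
T = 2·7/2 = 7

t_a=7/2 t_c=0 v_peak=35/4 T=7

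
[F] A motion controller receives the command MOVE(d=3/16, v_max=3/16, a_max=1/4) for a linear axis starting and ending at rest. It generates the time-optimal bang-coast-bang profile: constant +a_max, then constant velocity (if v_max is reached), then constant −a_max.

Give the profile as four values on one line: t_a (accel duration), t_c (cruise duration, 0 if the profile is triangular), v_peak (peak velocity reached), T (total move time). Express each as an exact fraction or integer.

(v_max)²/a_max = (3/16)²/(1/4) = 9/64
3/16 ≥ 9/64 ⇒ cruise phase
t_a = (3/16)/(1/4) = 3/4; v_peak = 3/16
d_cruise = 3/16 − 9/64 = 3/64; t_c = (3/64)/(3/16) = 1/4
T = 2·3/4 + 1/4 = 7/4

t_a=3/4 t_c=1/4 v_peak=3/16 T=7/4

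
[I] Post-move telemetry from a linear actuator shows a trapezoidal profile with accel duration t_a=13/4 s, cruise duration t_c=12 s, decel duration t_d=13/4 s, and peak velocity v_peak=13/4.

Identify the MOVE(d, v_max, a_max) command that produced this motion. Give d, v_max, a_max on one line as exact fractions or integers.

a_max = (13/4)/(13/4) = 1
d_a = ½·13/4·13/4 = 169/32; d_c = 13/4·12 = 39
d = 2·169/32 + 39 = 793/16
t_c = 12 > 0 ⇒ limit active, v_max = 13/4

d=793/16 v_max=13/4 a_max=1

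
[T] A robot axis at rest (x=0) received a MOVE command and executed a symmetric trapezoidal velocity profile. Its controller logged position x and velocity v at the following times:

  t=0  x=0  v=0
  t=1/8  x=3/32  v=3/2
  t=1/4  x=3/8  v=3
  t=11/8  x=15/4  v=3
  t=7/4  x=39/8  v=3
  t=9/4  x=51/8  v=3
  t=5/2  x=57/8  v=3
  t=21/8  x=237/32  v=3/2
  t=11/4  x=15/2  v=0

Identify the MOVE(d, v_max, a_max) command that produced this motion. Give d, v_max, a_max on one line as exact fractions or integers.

final state: t=11/4, x=15/2, v=0 → d = 15/2
a_max = (3/2−0)/(1/8−0) = 12
max v = 3 over t∈[1/4,5/2] → v_max = 3
check: 3·(1/4+9/4) = 15/2 ✓

d=15/2 v_max=3 a_max=12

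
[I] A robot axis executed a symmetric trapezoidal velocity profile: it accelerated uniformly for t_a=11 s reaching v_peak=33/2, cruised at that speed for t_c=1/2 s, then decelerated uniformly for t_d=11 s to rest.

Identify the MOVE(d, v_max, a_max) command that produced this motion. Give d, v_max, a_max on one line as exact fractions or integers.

a_max = (33/2)/11 = 3/2
d_a = ½·33/2·11 = 363/4; d_c = 33/2·1/2 = 33/4
d = 2·363/4 + 33/4 = 759/4
t_c = 1/2 > 0 so v_max = 33/2

d=759/4 v_max=33/2 a_max=3/2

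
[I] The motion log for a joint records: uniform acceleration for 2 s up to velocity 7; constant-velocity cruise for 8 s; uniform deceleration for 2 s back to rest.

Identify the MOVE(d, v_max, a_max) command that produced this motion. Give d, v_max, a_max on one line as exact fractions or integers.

a_max = 7/2
d_a = ½·7·2 = 7; d_c = 7·8 = 56
d = 2·7 + 56 = 70
t_c = 8 > 0 so v_max = 7

d=70 v_max=7 a_max=7/2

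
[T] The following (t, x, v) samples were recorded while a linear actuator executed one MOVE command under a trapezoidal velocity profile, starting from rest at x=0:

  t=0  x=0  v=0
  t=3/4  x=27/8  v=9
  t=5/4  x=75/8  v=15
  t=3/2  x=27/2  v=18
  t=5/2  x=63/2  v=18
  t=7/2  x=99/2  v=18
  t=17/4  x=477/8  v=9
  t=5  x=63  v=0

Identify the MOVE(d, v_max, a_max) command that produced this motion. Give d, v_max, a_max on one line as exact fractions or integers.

d=63 v_max=18 a_max=12

final state: t=5, x=63, v=0 → d = 63
a_max = (9−0)/(3/4−0) = 12
max v = 18 over t∈[3/2,7/2] → v_max = 18
check: 18·(3/2+2) = 63 ✓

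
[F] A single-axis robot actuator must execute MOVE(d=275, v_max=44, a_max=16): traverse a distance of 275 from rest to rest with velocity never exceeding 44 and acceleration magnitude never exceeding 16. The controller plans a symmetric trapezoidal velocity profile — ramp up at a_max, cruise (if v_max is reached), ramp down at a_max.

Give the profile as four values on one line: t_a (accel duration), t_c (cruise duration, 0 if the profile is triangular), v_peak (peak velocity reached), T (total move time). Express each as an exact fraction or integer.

(v_max)²/a_max = 44²/16 = 121
275 ≥ 121 → trapezoidal
t_a = 44/16 = 11/4; v_peak = 44
d_cruise = 275 − 121 = 154; t_c = 154/44 = 7/2
T = 2·11/4 + 7/2 = 9

t_a=11/4 t_c=7/2 v_peak=44 T=9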